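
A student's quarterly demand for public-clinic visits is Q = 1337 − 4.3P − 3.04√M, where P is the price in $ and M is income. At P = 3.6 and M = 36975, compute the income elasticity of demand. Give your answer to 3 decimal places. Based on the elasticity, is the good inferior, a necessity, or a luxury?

At P = 3.6, M = 36975: Q = 736.962.
Holding P constant, ∂Q/∂M = -3.04/(2√M) = -0.00790477.
η_M = (∂Q/∂M)·(M/Q) = -0.00790477 × (36975/736.962) = -0.397.
Since η < 0, this is an inferior good.

-0.397 (inferior good)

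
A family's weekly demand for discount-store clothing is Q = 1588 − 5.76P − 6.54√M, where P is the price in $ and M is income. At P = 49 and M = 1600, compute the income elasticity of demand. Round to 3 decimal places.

At P = 49, M = 1600: Q = 1044.160.
Holding P constant, ∂Q/∂M = -6.54/(2√M) = -0.08175.
η_M = (∂Q/∂M)·(M/Q) = -0.08175 × (1600/1044.160) = -0.125.

-0.125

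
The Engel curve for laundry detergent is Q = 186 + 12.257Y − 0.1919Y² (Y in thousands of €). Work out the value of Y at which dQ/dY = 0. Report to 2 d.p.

dQ/dY = 12.257 − 0.3838Y.
The good is inferior where dQ/dY < 0. Setting dQ/dY = 0 gives Y = 12.257 / 0.3838 = 31.94.

31.94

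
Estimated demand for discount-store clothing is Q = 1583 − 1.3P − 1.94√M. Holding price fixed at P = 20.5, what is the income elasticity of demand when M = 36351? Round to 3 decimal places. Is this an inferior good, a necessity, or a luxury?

-0.156 (inferior good)

At P = 20.5, M = 36351: Q = 1186.471.
Holding P constant, ∂Q/∂M = -1.94/(2√M) = -0.00508761.
η_M = (∂Q/∂M)·(M/Q) = -0.00508761 × (36351/1186.471) = -0.156.
Since η < 0, this is an inferior good.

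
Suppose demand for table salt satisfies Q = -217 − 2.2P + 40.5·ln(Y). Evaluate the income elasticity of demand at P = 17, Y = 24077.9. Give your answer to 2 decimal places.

0.26

At P = 17, Y = 24077.9: Q = 154.207.
Holding P constant, ∂Q/∂Y = 40.5/Y = 0.00168204.
η_Y = (∂Q/∂Y)·(Y/Q) = 0.00168204 × (24077.9/154.207) = 0.26.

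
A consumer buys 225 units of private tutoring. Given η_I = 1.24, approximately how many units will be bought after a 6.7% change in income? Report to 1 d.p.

%ΔQ ≈ η × %ΔI = 1.24 × 6.7% = 8.308%.
New Q ≈ 225 × (1 + 0.08308) = 243.7.

243.7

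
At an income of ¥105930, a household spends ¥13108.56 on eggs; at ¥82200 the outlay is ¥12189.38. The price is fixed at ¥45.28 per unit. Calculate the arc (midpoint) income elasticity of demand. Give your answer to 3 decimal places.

0.288

With a constant price, Q₁ = 13108.56/45.28 = 289.500 and Q₂ = 12189.38/45.28 = 269.200 (equivalently, work directly with expenditure since P cancels).
Midpoint %ΔQ = (12189.38 − 13108.56)/12648.97 = -0.07267; midpoint %ΔI = (82200 − 105930)/94065 = -0.25227.
η = -0.07267 / -0.25227 = 0.288.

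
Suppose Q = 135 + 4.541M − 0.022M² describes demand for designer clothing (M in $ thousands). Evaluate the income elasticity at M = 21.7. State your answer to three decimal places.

At M = 21.7: Q = 223.1801.
dQ/dM = 4.541 − 0.044M = 3.58620.
η = (dQ/dM)·(M/Q) = 3.58620 × (21.7/223.1801) = 0.349.

0.349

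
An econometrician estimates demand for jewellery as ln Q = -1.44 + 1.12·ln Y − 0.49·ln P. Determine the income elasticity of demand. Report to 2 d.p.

1.12

In a log-linear demand, the coefficient on ln Y is the income elasticity.
So η = 1.12.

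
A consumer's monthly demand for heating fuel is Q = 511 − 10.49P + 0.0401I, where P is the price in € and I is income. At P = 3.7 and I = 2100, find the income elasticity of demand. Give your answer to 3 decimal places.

At P = 3.7, I = 2100: Q = 556.397.
Holding P constant, ∂Q/∂I = 0.0401.
η_I = (∂Q/∂I)·(I/Q) = 0.0401 × (2100/556.397) = 0.151.

0.151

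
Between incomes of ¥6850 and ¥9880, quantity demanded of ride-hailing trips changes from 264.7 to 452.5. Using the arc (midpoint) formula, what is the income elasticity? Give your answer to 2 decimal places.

1.45

ΔQ = 452.5 − 264.7 = 187.8; midpoint Q̄ = (264.7 + 452.5)/2 = 358.6.
ΔI = 9880 − 6850 = 3030; midpoint Ī = (6850 + 9880)/2 = 8365.
η = (ΔQ/Q̄) ÷ (ΔI/Ī) = (187.8/358.6) ÷ (3030/8365) = 1.45.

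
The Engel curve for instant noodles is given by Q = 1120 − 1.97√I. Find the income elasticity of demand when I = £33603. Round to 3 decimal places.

At I = 33603: Q = 758.877.
dQ/dI = -1.97/(2√I) = -0.00537338 at this income.
η = (dQ/dI)·(I/Q) = -0.00537338 × (33603/758.877) = -0.238.

-0.238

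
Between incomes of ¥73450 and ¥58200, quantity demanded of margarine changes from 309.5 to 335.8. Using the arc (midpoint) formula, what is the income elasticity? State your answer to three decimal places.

-0.352

ΔQ = 335.8 − 309.5 = 26.3; midpoint Q̄ = (309.5 + 335.8)/2 = 322.65.
ΔI = 58200 − 73450 = -15250; midpoint Ī = (73450 + 58200)/2 = 65825.
η = (ΔQ/Q̄) ÷ (ΔI/Ī) = (26.3/322.65) ÷ (-15250/65825) = -0.352.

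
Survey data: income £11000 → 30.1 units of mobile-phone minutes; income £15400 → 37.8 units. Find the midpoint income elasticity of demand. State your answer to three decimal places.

0.680

ΔQ = 37.8 − 30.1 = 7.7; midpoint Q̄ = (30.1 + 37.8)/2 = 33.95.
ΔI = 15400 − 11000 = 4400; midpoint Ī = (11000 + 15400)/2 = 13200.
η = (ΔQ/Q̄) ÷ (ΔI/Ī) = (7.7/33.95) ÷ (4400/13200) = 0.680.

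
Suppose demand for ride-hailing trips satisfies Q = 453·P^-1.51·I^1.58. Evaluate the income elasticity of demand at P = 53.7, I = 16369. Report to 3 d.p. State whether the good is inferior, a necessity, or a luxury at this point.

For a multiplicative demand Q = A·P^α·I^β, the income elasticity is β everywhere.
Here β = 1.58, so η = 1.580.
Since η > 1, this is a luxury.

1.580 (luxury)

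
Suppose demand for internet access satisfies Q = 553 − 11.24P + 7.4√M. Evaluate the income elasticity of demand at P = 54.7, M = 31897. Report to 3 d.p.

At P = 54.7, M = 31897: Q = 1259.792.
Holding P constant, ∂Q/∂M = 7.4/(2√M) = 0.020717.
η_M = (∂Q/∂M)·(M/Q) = 0.020717 × (31897/1259.792) = 0.525.

0.525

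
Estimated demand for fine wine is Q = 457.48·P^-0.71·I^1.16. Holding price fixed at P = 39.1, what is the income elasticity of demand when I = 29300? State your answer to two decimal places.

For a multiplicative demand Q = A·P^α·I^β, the income elasticity is β everywhere.
Here β = 1.16, so η = 1.16.

1.16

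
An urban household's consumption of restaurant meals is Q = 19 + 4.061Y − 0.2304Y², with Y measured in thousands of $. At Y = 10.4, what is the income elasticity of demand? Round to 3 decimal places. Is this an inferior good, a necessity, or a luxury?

At Y = 10.4: Q = 36.3143.
dQ/dY = 4.061 − 0.4608Y = -0.73132.
η = (dQ/dY)·(Y/Q) = -0.73132 × (10.4/36.3143) = -0.209.
η < 0 ⇒ inferior good.

-0.209 (inferior good)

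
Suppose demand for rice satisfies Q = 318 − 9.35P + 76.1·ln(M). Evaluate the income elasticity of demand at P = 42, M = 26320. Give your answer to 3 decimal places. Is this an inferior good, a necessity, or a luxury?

At P = 42, M = 26320: Q = 699.852.
Holding P constant, ∂Q/∂M = 76.1/M = 0.00289134.
η_M = (∂Q/∂M)·(M/Q) = 0.00289134 × (26320/699.852) = 0.109.
Since 0 < η < 1, this is a necessity.

0.109 (necessity)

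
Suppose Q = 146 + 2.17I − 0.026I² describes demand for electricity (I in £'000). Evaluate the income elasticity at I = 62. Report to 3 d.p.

At I = 62: Q = 180.5960.
dQ/dI = 2.17 − 0.052I = -1.05400.
η = (dQ/dI)·(I/Q) = -1.05400 × (62/180.5960) = -0.362.

-0.362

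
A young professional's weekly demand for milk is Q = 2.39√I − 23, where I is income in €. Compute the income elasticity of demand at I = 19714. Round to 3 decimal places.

0.537

At I = 19714: Q = 312.572.
dQ/dI = 2.39/(2√I) = 0.008511 at this income.
η = (dQ/dI)·(I/Q) = 0.008511 × (19714/312.572) = 0.537.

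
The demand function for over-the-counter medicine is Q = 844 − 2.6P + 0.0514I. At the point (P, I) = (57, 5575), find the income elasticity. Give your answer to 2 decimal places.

At P = 57, I = 5575: Q = 982.355.
Holding P constant, ∂Q/∂I = 0.0514.
η_I = (∂Q/∂I)·(I/Q) = 0.0514 × (5575/982.355) = 0.29.

0.29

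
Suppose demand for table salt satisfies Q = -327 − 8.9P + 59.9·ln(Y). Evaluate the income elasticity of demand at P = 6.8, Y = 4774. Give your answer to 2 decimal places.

0.50

At P = 6.8, Y = 4774: Q = 119.889.
Holding P constant, ∂Q/∂Y = 59.9/Y = 0.0125471.
η_Y = (∂Q/∂Y)·(Y/Q) = 0.0125471 × (4774/119.889) = 0.50.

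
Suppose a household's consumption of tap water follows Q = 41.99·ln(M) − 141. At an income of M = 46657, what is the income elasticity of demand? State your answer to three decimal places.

0.135

At M = 46657: Q = 310.417.
dQ/dM = 41.99/M = 0.000899972 at this income.
η = (dQ/dM)·(M/Q) = 0.000899972 × (46657/310.417) = 0.135.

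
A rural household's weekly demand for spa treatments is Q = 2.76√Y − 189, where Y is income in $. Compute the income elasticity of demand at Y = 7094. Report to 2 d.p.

2.67

At Y = 7094: Q = 43.463.
dQ/dY = 2.76/(2√Y) = 0.0163845 at this income.
η = (dQ/dY)·(Y/Q) = 0.0163845 × (7094/43.463) = 2.67.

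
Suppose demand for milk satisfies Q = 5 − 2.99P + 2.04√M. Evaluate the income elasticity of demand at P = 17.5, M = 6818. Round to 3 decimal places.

0.695

At P = 17.5, M = 6818: Q = 121.120.
Holding P constant, ∂Q/∂M = 2.04/(2√M) = 0.012353.
η_M = (∂Q/∂M)·(M/Q) = 0.012353 × (6818/121.120) = 0.695.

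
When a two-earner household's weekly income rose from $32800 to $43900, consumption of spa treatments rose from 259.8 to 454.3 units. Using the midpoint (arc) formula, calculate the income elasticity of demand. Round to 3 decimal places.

1.882

ΔQ = 454.3 − 259.8 = 194.5; midpoint Q̄ = (259.8 + 454.3)/2 = 357.05.
ΔI = 43900 − 32800 = 11100; midpoint Ī = (32800 + 43900)/2 = 38350.
η = (ΔQ/Q̄) ÷ (ΔI/Ī) = (194.5/357.05) ÷ (11100/38350) = 1.882.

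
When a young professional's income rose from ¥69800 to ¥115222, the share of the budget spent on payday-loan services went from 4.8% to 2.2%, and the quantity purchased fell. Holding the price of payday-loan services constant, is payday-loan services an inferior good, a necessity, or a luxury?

inferior good

Quantity demanded falls as income rises, so η < 0.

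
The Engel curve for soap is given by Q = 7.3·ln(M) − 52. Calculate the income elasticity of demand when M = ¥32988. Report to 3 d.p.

At M = 32988: Q = 23.948.
dQ/dM = 7.3/M = 0.000221293 at this income.
η = (dQ/dM)·(M/Q) = 0.000221293 × (32988/23.948) = 0.305.

0.305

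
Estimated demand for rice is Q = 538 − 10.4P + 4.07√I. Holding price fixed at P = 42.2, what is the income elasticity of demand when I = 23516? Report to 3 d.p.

0.431

At P = 42.2, I = 23516: Q = 723.252.
Holding P constant, ∂Q/∂I = 4.07/(2√I) = 0.0132704.
η_I = (∂Q/∂I)·(I/Q) = 0.0132704 × (23516/723.252) = 0.431.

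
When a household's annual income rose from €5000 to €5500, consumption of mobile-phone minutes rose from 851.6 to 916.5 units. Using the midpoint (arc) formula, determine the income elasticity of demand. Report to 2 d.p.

0.77

ΔQ = 916.5 − 851.6 = 64.9; midpoint Q̄ = (851.6 + 916.5)/2 = 884.05.
ΔI = 5500 − 5000 = 500; midpoint Ī = (5000 + 5500)/2 = 5250.
η = (ΔQ/Q̄) ÷ (ΔI/Ī) = (64.9/884.05) ÷ (500/5250) = 0.77.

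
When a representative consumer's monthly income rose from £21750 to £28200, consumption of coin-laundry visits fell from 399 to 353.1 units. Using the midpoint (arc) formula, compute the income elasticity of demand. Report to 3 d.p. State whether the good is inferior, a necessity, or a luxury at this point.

ΔQ = 353.1 − 399 = -45.9; midpoint Q̄ = (399 + 353.1)/2 = 376.05.
ΔI = 28200 − 21750 = 6450; midpoint Ī = (21750 + 28200)/2 = 24975.
η = (ΔQ/Q̄) ÷ (ΔI/Ī) = (-45.9/376.05) ÷ (6450/24975) = -0.473.
η < 0 ⇒ inferior good.

-0.473 (inferior good)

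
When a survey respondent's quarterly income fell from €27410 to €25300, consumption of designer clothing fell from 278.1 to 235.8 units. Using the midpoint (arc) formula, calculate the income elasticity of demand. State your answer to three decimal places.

ΔQ = 235.8 − 278.1 = -42.3; midpoint Q̄ = (278.1 + 235.8)/2 = 256.95.
ΔI = 25300 − 27410 = -2110; midpoint Ī = (27410 + 25300)/2 = 26355.
η = (ΔQ/Q̄) ÷ (ΔI/Ī) = (-42.3/256.95) ÷ (-2110/26355) = 2.056.

2.056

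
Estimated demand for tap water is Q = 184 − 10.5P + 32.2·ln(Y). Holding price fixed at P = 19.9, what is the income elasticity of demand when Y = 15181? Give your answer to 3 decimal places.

At P = 19.9, Y = 15181: Q = 285.065.
Holding P constant, ∂Q/∂Y = 32.2/Y = 0.00212107.
η_Y = (∂Q/∂Y)·(Y/Q) = 0.00212107 × (15181/285.065) = 0.113.

0.113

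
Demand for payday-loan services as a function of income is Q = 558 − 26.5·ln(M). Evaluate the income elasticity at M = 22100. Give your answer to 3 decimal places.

At M = 22100: Q = 292.912.
dQ/dM = -26.5/M = -0.0011991 at this income.
η = (dQ/dM)·(M/Q) = -0.0011991 × (22100/292.912) = -0.090.

-0.090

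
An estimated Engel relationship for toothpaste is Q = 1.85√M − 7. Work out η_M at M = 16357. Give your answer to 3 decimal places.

At M = 16357: Q = 229.605.
dQ/dM = 1.85/(2√M) = 0.00723252 at this income.
η = (dQ/dM)·(M/Q) = 0.00723252 × (16357/229.605) = 0.515.

0.515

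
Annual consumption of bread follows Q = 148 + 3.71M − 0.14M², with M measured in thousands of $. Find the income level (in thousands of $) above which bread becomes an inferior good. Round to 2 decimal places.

dQ/dM = 3.71 − 0.28M.
The good is inferior where dQ/dM < 0. Setting dQ/dM = 0 gives M = 3.71 / 0.28 = 13.25.

13.25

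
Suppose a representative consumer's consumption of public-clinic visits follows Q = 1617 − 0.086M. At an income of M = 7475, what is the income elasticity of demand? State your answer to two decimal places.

-0.66

At M = 7475: Q = 974.150.
dQ/dM = −0.086.
η = (dQ/dM)·(M/Q) = -0.086 × (7475/974.150) = -0.66.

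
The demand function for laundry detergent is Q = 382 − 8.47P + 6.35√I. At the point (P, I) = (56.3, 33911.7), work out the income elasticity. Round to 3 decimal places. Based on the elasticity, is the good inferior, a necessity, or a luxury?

0.544 (necessity)

At P = 56.3, I = 33911.7: Q = 1074.500.
Holding P constant, ∂Q/∂I = 6.35/(2√I) = 0.0172413.
η_I = (∂Q/∂I)·(I/Q) = 0.0172413 × (33911.7/1074.500) = 0.544.
Since 0 < η < 1, this is a necessity.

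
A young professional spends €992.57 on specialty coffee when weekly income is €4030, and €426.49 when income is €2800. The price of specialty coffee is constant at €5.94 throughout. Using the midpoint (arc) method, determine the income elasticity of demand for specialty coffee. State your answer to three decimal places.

2.215

With a constant price, Q₁ = 992.57/5.94 = 167.099 and Q₂ = 426.49/5.94 = 71.800 (equivalently, work directly with expenditure since P cancels).
Midpoint %ΔQ = (426.49 − 992.57)/709.53 = -0.79782; midpoint %ΔI = (2800 − 4030)/3415 = -0.36018.
η = -0.79782 / -0.36018 = 2.215.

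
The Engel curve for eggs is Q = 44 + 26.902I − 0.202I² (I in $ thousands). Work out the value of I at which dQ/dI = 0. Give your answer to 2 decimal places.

66.59

dQ/dI = 26.902 − 0.404I.
The good is inferior where dQ/dI < 0. Setting dQ/dI = 0 gives I = 26.902 / 0.404 = 66.59.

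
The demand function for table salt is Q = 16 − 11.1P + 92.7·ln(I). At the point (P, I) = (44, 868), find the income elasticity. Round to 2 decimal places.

0.60

At P = 44, I = 868: Q = 154.826.
Holding P constant, ∂Q/∂I = 92.7/I = 0.106797.
η_I = (∂Q/∂I)·(I/Q) = 0.106797 × (868/154.826) = 0.60.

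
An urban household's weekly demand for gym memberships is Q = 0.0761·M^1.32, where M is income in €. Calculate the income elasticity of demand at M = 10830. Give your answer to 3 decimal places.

1.320

For Q = A·M^β the income elasticity is constant and equal to β.
Here β = 1.32, so η = 1.320.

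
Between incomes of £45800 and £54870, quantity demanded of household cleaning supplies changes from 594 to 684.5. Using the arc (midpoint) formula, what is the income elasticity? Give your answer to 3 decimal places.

ΔQ = 684.5 − 594 = 90.5; midpoint Q̄ = (594 + 684.5)/2 = 639.25.
ΔI = 54870 − 45800 = 9070; midpoint Ī = (45800 + 54870)/2 = 50335.
η = (ΔQ/Q̄) ÷ (ΔI/Ī) = (90.5/639.25) ÷ (9070/50335) = 0.786.

0.786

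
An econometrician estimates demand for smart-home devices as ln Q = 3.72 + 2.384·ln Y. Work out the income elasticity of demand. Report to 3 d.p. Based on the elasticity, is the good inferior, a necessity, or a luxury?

2.384 (luxury)

In a log-linear demand, the coefficient on ln Y is the income elasticity.
So η = 2.384.
η > 1 ⇒ luxury.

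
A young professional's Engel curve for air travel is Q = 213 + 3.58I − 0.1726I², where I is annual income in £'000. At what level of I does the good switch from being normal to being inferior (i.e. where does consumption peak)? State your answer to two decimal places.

dQ/dI = 3.58 − 0.3452I.
The good is inferior where dQ/dI < 0. Setting dQ/dI = 0 gives I = 3.58 / 0.3452 = 10.37.

10.37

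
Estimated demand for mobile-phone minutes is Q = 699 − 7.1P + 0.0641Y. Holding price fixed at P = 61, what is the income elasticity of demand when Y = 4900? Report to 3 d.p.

At P = 61, Y = 4900: Q = 579.990.
Holding P constant, ∂Q/∂Y = 0.0641.
η_Y = (∂Q/∂Y)·(Y/Q) = 0.0641 × (4900/579.990) = 0.542.

0.542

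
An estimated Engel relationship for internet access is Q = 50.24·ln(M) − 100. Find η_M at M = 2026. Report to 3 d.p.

0.178

At M = 2026: Q = 282.518.
dQ/dM = 50.24/M = 0.0247976 at this income.
η = (dQ/dM)·(M/Q) = 0.0247976 × (2026/282.518) = 0.178.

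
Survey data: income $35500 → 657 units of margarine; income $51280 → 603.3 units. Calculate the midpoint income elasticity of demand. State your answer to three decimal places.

ΔQ = 603.3 − 657 = -53.7; midpoint Q̄ = (657 + 603.3)/2 = 630.15.
ΔI = 51280 − 35500 = 15780; midpoint Ī = (35500 + 51280)/2 = 43390.
η = (ΔQ/Q̄) ÷ (ΔI/Ī) = (-53.7/630.15) ÷ (15780/43390) = -0.234.

-0.234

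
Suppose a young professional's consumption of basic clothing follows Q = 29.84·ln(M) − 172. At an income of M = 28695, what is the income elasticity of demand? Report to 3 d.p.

0.222

At M = 28695: Q = 134.292.
dQ/dM = 29.84/M = 0.0010399 at this income.
η = (dQ/dM)·(M/Q) = 0.0010399 × (28695/134.292) = 0.222.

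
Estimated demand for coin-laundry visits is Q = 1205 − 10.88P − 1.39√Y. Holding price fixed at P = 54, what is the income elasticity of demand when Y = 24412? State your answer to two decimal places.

-0.27

At P = 54, Y = 24412: Q = 400.302.
Holding P constant, ∂Q/∂Y = -1.39/(2√Y) = -0.00444819.
η_Y = (∂Q/∂Y)·(Y/Q) = -0.00444819 × (24412/400.302) = -0.27.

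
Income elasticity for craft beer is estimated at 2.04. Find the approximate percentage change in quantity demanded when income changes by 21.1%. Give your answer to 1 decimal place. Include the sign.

%ΔQ ≈ η × %ΔI = 2.04 × 21.1% = 43.0%.

43.0%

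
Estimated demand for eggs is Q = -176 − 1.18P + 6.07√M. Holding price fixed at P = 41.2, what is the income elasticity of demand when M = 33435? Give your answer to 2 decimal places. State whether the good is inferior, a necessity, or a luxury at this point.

0.63 (necessity)

At P = 41.2, M = 33435: Q = 885.298.
Holding P constant, ∂Q/∂M = 6.07/(2√M) = 0.0165981.
η_M = (∂Q/∂M)·(M/Q) = 0.0165981 × (33435/885.298) = 0.63.
Since 0 < η < 1, this is a necessity.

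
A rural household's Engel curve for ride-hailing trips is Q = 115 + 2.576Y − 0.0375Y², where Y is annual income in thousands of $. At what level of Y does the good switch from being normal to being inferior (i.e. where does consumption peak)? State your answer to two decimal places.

dQ/dY = 2.576 − 0.075Y.
The good is inferior where dQ/dY < 0. Setting dQ/dY = 0 gives Y = 2.576 / 0.075 = 34.35.

34.35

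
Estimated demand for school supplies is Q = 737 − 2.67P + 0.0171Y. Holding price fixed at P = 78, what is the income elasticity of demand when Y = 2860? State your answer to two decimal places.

At P = 78, Y = 2860: Q = 577.646.
Holding P constant, ∂Q/∂Y = 0.0171.
η_Y = (∂Q/∂Y)·(Y/Q) = 0.0171 × (2860/577.646) = 0.08.

0.08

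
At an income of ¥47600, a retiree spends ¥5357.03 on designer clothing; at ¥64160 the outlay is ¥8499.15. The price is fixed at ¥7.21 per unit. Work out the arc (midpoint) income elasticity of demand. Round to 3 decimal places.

1.530

With a constant price, Q₁ = 5357.03/7.21 = 743.000 and Q₂ = 8499.15/7.21 = 1178.800 (equivalently, work directly with expenditure since P cancels).
Midpoint %ΔQ = (8499.15 − 5357.03)/6928.09 = 0.45353; midpoint %ΔI = (64160 − 47600)/55880 = 0.29635.
η = 0.45353 / 0.29635 = 1.530.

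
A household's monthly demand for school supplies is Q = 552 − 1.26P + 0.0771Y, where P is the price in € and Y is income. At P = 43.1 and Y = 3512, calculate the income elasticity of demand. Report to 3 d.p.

At P = 43.1, Y = 3512: Q = 768.469.
Holding P constant, ∂Q/∂Y = 0.0771.
η_Y = (∂Q/∂Y)·(Y/Q) = 0.0771 × (3512/768.469) = 0.352.

0.352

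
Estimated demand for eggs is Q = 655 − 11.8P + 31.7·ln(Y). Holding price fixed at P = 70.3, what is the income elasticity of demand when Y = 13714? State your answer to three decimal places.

At P = 70.3, Y = 13714: Q = 127.440.
Holding P constant, ∂Q/∂Y = 31.7/Y = 0.00231151.
η_Y = (∂Q/∂Y)·(Y/Q) = 0.00231151 × (13714/127.440) = 0.249.

0.249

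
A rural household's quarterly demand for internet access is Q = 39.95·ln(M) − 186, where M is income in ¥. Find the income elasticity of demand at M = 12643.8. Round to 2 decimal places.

At M = 12643.8: Q = 191.325.
dQ/dM = 39.95/M = 0.00315965 at this income.
η = (dQ/dM)·(M/Q) = 0.00315965 × (12643.8/191.325) = 0.21.

0.21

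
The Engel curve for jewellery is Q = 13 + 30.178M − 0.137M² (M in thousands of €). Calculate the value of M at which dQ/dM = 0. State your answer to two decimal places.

dQ/dM = 30.178 − 0.274M.
The good is inferior where dQ/dM < 0. Setting dQ/dM = 0 gives M = 30.178 / 0.274 = 110.14.

110.14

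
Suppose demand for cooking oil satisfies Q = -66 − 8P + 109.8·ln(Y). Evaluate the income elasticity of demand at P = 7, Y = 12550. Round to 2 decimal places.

At P = 7, Y = 12550: Q = 914.235.
Holding P constant, ∂Q/∂Y = 109.8/Y = 0.008749.
η_Y = (∂Q/∂Y)·(Y/Q) = 0.008749 × (12550/914.235) = 0.12.

0.12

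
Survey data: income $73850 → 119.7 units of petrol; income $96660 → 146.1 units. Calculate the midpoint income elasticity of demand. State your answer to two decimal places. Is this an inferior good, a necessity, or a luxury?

ΔQ = 146.1 − 119.7 = 26.4; midpoint Q̄ = (119.7 + 146.1)/2 = 132.9.
ΔI = 96660 − 73850 = 22810; midpoint Ī = (73850 + 96660)/2 = 85255.
η = (ΔQ/Q̄) ÷ (ΔI/Ī) = (26.4/132.9) ÷ (22810/85255) = 0.74.
0 < η < 1 ⇒ necessity.

0.74 (necessity)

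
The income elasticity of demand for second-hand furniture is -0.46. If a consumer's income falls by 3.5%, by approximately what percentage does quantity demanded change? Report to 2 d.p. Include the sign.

1.61%

%ΔQ ≈ η × %ΔI = -0.46 × (-3.5%) = 1.61%.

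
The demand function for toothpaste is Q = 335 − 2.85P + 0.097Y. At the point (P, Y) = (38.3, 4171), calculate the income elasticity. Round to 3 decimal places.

0.642

At P = 38.3, Y = 4171: Q = 630.432.
Holding P constant, ∂Q/∂Y = 0.097.
η_Y = (∂Q/∂Y)·(Y/Q) = 0.097 × (4171/630.432) = 0.642.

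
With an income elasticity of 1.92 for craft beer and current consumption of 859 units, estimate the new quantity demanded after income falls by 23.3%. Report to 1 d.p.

%ΔQ ≈ η × %ΔI = 1.92 × (-23.3%) = -44.736%.
New Q ≈ 859 × (1 − 0.44736) = 474.7.

474.7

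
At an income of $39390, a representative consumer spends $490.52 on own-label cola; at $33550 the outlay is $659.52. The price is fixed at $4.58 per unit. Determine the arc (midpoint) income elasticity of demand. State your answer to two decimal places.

-1.84

With a constant price, Q₁ = 490.52/4.58 = 107.100 and Q₂ = 659.52/4.58 = 144.000 (equivalently, work directly with expenditure since P cancels).
Midpoint %ΔQ = (659.52 − 490.52)/575.02 = 0.29390; midpoint %ΔI = (33550 − 39390)/36470 = -0.16013.
η = 0.29390 / -0.16013 = -1.84.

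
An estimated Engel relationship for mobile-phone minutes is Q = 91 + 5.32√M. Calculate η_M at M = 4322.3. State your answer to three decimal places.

0.397

At M = 4322.3: Q = 440.759.
dQ/dM = 5.32/(2√M) = 0.0404598 at this income.
η = (dQ/dM)·(M/Q) = 0.0404598 × (4322.3/440.759) = 0.397.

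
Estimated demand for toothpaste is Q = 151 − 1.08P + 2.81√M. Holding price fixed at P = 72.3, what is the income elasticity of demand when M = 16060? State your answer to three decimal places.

0.415

At P = 72.3, M = 16060: Q = 429.022.
Holding P constant, ∂Q/∂M = 2.81/(2√M) = 0.0110867.
η_M = (∂Q/∂M)·(M/Q) = 0.0110867 × (16060/429.022) = 0.415.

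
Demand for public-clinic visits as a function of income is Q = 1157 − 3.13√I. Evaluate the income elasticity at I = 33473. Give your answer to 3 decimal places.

At I = 33473: Q = 584.347.
dQ/dI = -3.13/(2√I) = -0.00855396 at this income.
η = (dQ/dI)·(I/Q) = -0.00855396 × (33473/584.347) = -0.490.

-0.490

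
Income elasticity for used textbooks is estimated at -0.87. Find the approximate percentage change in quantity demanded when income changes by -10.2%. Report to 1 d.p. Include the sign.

%ΔQ ≈ η × %ΔI = -0.87 × (-10.2%) = 8.9%.

8.9%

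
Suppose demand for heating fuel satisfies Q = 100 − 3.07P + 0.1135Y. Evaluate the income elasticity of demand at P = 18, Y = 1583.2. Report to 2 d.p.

0.80

At P = 18, Y = 1583.2: Q = 224.433.
Holding P constant, ∂Q/∂Y = 0.1135.
η_Y = (∂Q/∂Y)·(Y/Q) = 0.1135 × (1583.2/224.433) = 0.80.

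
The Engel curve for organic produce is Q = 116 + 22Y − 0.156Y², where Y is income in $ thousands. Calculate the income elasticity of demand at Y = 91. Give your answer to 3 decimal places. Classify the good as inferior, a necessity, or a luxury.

-0.704 (inferior good)

At Y = 91: Q = 826.1640.
dQ/dY = 22 − 0.312Y = -6.39200.
η = (dQ/dY)·(Y/Q) = -6.39200 × (91/826.1640) = -0.704.
η < 0 ⇒ inferior good.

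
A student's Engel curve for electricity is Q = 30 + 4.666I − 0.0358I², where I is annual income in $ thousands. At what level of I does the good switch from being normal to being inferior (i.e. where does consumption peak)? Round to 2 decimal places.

dQ/dI = 4.666 − 0.0716I.
The good is inferior where dQ/dI < 0. Setting dQ/dI = 0 gives I = 4.666 / 0.0716 = 65.17.

65.17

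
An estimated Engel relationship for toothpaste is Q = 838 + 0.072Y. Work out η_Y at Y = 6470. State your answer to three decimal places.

At Y = 6470: Q = 1303.840.
dQ/dY = 0.072.
η = (dQ/dY)·(Y/Q) = 0.072 × (6470/1303.840) = 0.357.

0.357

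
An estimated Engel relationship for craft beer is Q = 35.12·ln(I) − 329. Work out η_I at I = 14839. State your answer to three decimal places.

At I = 14839: Q = 8.328.
dQ/dI = 35.12/I = 0.00236674 at this income.
η = (dQ/dI)·(I/Q) = 0.00236674 × (14839/8.328) = 4.217.

4.217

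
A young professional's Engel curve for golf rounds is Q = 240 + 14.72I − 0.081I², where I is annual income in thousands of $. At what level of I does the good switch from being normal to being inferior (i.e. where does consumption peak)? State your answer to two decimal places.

90.86

dQ/dI = 14.72 − 0.162I.
The good is inferior where dQ/dI < 0. Setting dQ/dI = 0 gives I = 14.72 / 0.162 = 90.86.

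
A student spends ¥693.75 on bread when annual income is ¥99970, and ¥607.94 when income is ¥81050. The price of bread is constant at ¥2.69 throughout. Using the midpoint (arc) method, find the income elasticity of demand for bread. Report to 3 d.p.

With a constant price, Q₁ = 693.75/2.69 = 257.900 and Q₂ = 607.94/2.69 = 226.000 (equivalently, work directly with expenditure since P cancels).
Midpoint %ΔQ = (607.94 − 693.75)/650.85 = -0.13184; midpoint %ΔI = (81050 − 99970)/90510 = -0.20904.
η = -0.13184 / -0.20904 = 0.631.

0.631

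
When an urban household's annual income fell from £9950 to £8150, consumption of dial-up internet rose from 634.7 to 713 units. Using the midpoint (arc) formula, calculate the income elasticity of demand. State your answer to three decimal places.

-0.584

ΔQ = 713 − 634.7 = 78.3; midpoint Q̄ = (634.7 + 713)/2 = 673.85.
ΔI = 8150 − 9950 = -1800; midpoint Ī = (9950 + 8150)/2 = 9050.
η = (ΔQ/Q̄) ÷ (ΔI/Ī) = (78.3/673.85) ÷ (-1800/9050) = -0.584.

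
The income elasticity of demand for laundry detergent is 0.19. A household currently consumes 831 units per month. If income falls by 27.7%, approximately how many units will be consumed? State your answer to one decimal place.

%ΔQ ≈ η × %ΔI = 0.19 × (-27.7%) = -5.263%.
New Q ≈ 831 × (1 − 0.05263) = 787.3.

787.3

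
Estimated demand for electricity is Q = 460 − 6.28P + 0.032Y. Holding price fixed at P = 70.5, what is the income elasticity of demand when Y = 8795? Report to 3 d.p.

At P = 70.5, Y = 8795: Q = 298.700.
Holding P constant, ∂Q/∂Y = 0.032.
η_Y = (∂Q/∂Y)·(Y/Q) = 0.032 × (8795/298.700) = 0.942.

0.942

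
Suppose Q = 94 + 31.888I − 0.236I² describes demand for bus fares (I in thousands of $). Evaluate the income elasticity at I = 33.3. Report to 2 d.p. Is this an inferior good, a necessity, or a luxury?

At I = 33.3: Q = 894.1724.
dQ/dI = 31.888 − 0.472I = 16.17040.
η = (dQ/dI)·(I/Q) = 16.17040 × (33.3/894.1724) = 0.60.
0 < η < 1 ⇒ necessity.

0.60 (necessity)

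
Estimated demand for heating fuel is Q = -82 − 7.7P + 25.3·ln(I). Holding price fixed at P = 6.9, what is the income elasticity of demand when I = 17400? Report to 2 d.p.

0.23

At P = 6.9, I = 17400: Q = 111.905.
Holding P constant, ∂Q/∂I = 25.3/I = 0.00145402.
η_I = (∂Q/∂I)·(I/Q) = 0.00145402 × (17400/111.905) = 0.23.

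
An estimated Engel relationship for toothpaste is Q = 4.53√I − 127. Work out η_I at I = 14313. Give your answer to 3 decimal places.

0.653

At I = 14313: Q = 414.955.
dQ/dI = 4.53/(2√I) = 0.0189323 at this income.
η = (dQ/dI)·(I/Q) = 0.0189323 × (14313/414.955) = 0.653.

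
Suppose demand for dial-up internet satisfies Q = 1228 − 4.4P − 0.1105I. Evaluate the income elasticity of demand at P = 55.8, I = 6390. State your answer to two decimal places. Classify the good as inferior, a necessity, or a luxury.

-2.55 (inferior good)

At P = 55.8, I = 6390: Q = 276.385.
Holding P constant, ∂Q/∂I = −0.1105.
η_I = (∂Q/∂I)·(I/Q) = -0.1105 × (6390/276.385) = -2.55.
Since η < 0, this is an inferior good.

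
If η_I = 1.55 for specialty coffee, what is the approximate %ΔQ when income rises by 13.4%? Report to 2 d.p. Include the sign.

%ΔQ ≈ η × %ΔI = 1.55 × 13.4% = 20.77%.

20.77%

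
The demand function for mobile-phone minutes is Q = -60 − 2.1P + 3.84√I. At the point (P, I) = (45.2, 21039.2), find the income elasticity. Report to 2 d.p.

0.69

At P = 45.2, I = 21039.2: Q = 402.068.
Holding P constant, ∂Q/∂I = 3.84/(2√I) = 0.0132369.
η_I = (∂Q/∂I)·(I/Q) = 0.0132369 × (21039.2/402.068) = 0.69.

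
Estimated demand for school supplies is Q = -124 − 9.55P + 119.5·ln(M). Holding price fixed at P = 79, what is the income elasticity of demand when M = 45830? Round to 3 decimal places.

0.296

At P = 79, M = 45830: Q = 404.107.
Holding P constant, ∂Q/∂M = 119.5/M = 0.00260746.
η_M = (∂Q/∂M)·(M/Q) = 0.00260746 × (45830/404.107) = 0.296.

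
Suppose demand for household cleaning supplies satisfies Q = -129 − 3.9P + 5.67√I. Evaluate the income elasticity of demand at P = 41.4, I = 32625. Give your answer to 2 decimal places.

At P = 41.4, I = 32625: Q = 733.678.
Holding P constant, ∂Q/∂I = 5.67/(2√I) = 0.0156956.
η_I = (∂Q/∂I)·(I/Q) = 0.0156956 × (32625/733.678) = 0.70.

0.70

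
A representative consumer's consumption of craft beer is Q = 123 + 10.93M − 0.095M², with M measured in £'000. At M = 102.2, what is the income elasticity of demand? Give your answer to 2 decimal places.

At M = 102.2: Q = 247.7862.
dQ/dM = 10.93 − 0.19M = -8.48800.
η = (dQ/dM)·(M/Q) = -8.48800 × (102.2/247.7862) = -3.50.

-3.50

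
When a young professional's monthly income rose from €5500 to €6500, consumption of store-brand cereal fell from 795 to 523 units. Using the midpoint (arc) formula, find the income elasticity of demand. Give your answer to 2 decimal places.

-2.48

ΔQ = 523 − 795 = -272; midpoint Q̄ = (795 + 523)/2 = 659.
ΔI = 6500 − 5500 = 1000; midpoint Ī = (5500 + 6500)/2 = 6000.
η = (ΔQ/Q̄) ÷ (ΔI/Ī) = (-272/659) ÷ (1000/6000) = -2.48.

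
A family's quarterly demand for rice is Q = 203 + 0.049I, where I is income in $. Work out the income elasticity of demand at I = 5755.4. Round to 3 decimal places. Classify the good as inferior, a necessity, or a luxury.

At I = 5755.4: Q = 485.015.
dQ/dI = 0.049.
η = (dQ/dI)·(I/Q) = 0.049 × (5755.4/485.015) = 0.581.
Since 0 < η < 1, the good is a necessity.

0.581 (necessity)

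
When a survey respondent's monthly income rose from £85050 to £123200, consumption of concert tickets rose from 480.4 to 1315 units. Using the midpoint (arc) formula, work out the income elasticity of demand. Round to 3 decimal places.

2.538

ΔQ = 1315 − 480.4 = 834.6; midpoint Q̄ = (480.4 + 1315)/2 = 897.7.
ΔI = 123200 − 85050 = 38150; midpoint Ī = (85050 + 123200)/2 = 104125.
η = (ΔQ/Q̄) ÷ (ΔI/Ī) = (834.6/897.7) ÷ (38150/104125) = 2.538.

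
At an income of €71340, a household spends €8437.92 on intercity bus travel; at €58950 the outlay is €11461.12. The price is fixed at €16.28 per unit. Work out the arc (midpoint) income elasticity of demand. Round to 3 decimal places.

-1.598

With a constant price, Q₁ = 8437.92/16.28 = 518.300 and Q₂ = 11461.12/16.28 = 704.000 (equivalently, work directly with expenditure since P cancels).
Midpoint %ΔQ = (11461.12 − 8437.92)/9949.52 = 0.30385; midpoint %ΔI = (58950 − 71340)/65145 = -0.19019.
η = 0.30385 / -0.19019 = -1.598.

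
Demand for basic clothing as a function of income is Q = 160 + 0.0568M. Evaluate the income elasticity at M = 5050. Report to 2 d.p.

At M = 5050: Q = 446.840.
dQ/dM = 0.0568.
η = (dQ/dM)·(M/Q) = 0.0568 × (5050/446.840) = 0.64.

0.64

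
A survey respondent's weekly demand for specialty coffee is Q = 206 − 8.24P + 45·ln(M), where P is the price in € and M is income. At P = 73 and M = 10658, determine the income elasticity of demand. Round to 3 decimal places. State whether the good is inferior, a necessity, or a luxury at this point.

At P = 73, M = 10658: Q = 21.813.
Holding P constant, ∂Q/∂M = 45/M = 0.00422218.
η_M = (∂Q/∂M)·(M/Q) = 0.00422218 × (10658/21.813) = 2.063.
Since η > 1, this is a luxury.

2.063 (luxury)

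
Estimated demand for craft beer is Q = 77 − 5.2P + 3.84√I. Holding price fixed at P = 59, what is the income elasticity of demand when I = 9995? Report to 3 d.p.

1.246

At P = 59, I = 9995: Q = 154.104.
Holding P constant, ∂Q/∂I = 3.84/(2√I) = 0.0192048.
η_I = (∂Q/∂I)·(I/Q) = 0.0192048 × (9995/154.104) = 1.246.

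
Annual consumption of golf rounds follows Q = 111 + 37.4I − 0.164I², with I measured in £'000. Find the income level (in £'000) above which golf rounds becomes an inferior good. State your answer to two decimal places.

dQ/dI = 37.4 − 0.328I.
The good is inferior where dQ/dI < 0. Setting dQ/dI = 0 gives I = 37.4 / 0.328 = 114.02.

114.02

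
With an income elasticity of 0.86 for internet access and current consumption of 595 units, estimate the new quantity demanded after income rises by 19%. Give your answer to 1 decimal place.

%ΔQ ≈ η × %ΔI = 0.86 × 19% = 16.34%.
New Q ≈ 595 × (1 + 0.1634) = 692.2.

692.2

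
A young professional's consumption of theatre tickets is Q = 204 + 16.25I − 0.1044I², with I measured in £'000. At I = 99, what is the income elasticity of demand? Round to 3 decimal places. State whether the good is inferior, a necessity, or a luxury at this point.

At I = 99: Q = 789.5256.
dQ/dI = 16.25 − 0.2088I = -4.42120.
η = (dQ/dI)·(I/Q) = -4.42120 × (99/789.5256) = -0.554.
η < 0 ⇒ inferior good.

-0.554 (inferior good)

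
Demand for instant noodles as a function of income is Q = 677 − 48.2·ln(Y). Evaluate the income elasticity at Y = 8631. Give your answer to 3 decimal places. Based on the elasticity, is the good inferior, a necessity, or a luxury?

At Y = 8631: Q = 240.158.
dQ/dY = -48.2/Y = -0.00558452 at this income.
η = (dQ/dY)·(Y/Q) = -0.00558452 × (8631/240.158) = -0.201.
Since η < 0, the good is an inferior good.

-0.201 (inferior good)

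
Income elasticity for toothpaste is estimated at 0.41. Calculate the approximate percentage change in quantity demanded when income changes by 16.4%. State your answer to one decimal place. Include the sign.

%ΔQ ≈ η × %ΔI = 0.41 × 16.4% = 6.7%.

6.7%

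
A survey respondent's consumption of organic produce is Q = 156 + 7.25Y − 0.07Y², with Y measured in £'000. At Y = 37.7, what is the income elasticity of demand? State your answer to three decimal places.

At Y = 37.7: Q = 329.8347.
dQ/dY = 7.25 − 0.14Y = 1.97200.
η = (dQ/dY)·(Y/Q) = 1.97200 × (37.7/329.8347) = 0.225.

0.225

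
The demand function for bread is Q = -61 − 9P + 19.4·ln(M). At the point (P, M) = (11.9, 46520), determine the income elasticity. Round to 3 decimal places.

At P = 11.9, M = 46520: Q = 40.404.
Holding P constant, ∂Q/∂M = 19.4/M = 0.000417025.
η_M = (∂Q/∂M)·(M/Q) = 0.000417025 × (46520/40.404) = 0.480.

0.480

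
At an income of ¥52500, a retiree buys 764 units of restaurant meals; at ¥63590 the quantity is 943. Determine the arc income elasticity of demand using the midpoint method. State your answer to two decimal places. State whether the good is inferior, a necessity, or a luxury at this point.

1.10 (luxury)

ΔQ = 943 − 764 = 179; midpoint Q̄ = (764 + 943)/2 = 853.5.
ΔI = 63590 − 52500 = 11090; midpoint Ī = (52500 + 63590)/2 = 58045.
η = (ΔQ/Q̄) ÷ (ΔI/Ī) = (179/853.5) ÷ (11090/58045) = 1.10.
η > 1 ⇒ luxury.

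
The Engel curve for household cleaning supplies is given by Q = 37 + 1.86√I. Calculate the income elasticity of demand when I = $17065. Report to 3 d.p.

At I = 17065: Q = 279.978.
dQ/dI = 1.86/(2√I) = 0.00711918 at this income.
η = (dQ/dI)·(I/Q) = 0.00711918 × (17065/279.978) = 0.434.

0.434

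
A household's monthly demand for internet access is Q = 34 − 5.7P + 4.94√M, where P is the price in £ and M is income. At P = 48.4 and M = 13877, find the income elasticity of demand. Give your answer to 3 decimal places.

At P = 48.4, M = 13877: Q = 340.055.
Holding P constant, ∂Q/∂M = 4.94/(2√M) = 0.0209676.
η_M = (∂Q/∂M)·(M/Q) = 0.0209676 × (13877/340.055) = 0.856.

0.856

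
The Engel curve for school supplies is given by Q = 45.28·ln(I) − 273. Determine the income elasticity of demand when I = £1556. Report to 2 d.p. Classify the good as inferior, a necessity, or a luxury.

At I = 1556: Q = 59.802.
dQ/dI = 45.28/I = 0.0291003 at this income.
η = (dQ/dI)·(I/Q) = 0.0291003 × (1556/59.802) = 0.76.
Since 0 < η < 1, the good is a necessity.

0.76 (necessity)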